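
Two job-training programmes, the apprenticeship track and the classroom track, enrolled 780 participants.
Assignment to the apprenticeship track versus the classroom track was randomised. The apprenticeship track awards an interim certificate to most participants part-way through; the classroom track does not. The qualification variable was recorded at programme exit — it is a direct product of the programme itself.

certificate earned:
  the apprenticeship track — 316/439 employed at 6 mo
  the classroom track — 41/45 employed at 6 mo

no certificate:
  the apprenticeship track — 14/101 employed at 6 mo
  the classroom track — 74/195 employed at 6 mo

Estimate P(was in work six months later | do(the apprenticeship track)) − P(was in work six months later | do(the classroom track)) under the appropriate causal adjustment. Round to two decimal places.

+0.13

Qualification attained during the programme is recorded after the programme and is itself shifted by it — it sits on the causal path from programme to outcome. Conditioning on a mediator would strip out part of the effect we want; the pooled comparison gives the total causal effect.
The causal difference is the pooled difference: 0.611 − 0.479 = +0.132.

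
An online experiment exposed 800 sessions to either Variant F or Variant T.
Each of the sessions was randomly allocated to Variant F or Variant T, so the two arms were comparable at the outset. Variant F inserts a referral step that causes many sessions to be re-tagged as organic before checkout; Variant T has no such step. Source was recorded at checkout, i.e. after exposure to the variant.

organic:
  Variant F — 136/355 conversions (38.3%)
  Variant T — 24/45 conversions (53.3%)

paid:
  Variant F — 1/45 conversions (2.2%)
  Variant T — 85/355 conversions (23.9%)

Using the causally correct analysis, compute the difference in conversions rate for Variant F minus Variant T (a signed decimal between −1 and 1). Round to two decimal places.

+0.07

Traffic source is downstream of the variant. One should not condition on a consequence of treatment, so the overall rates are the right comparison.
The causal difference is the pooled difference: 0.343 − 0.273 = +0.070.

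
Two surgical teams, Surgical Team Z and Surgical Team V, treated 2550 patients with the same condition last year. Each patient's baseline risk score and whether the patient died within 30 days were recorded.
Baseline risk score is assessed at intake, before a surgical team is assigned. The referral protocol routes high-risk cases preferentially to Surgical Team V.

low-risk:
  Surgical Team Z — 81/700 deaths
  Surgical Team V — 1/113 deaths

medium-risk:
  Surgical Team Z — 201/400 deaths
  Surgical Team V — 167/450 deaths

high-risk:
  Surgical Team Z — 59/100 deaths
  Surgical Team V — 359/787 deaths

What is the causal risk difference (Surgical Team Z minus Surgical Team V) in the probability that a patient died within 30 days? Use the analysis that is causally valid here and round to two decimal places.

+0.12

Here baseline risk score is a common cause — it drives both which surgical team a case falls under and the outcome. The crude comparison mixes populations; the stratum-specific rates are the causally relevant ones.
Adjusting over the population distribution of baseline risk score: 0.319·(0.116−0.009) + 0.333·(0.502−0.371) + 0.348·(0.590−0.456) = +0.124.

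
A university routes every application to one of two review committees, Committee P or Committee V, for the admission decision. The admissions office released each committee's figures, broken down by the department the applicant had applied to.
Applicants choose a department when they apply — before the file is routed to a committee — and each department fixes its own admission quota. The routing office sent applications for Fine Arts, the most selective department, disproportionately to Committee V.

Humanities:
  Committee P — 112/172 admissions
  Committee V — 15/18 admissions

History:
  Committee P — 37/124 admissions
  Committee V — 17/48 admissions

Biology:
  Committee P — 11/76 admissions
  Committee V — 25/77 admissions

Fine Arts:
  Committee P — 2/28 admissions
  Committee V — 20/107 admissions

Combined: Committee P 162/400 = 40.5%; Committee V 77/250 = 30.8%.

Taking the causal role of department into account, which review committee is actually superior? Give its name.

Committee V

The department-specific comparison favours Committee V throughout, but the pooled figures favour Committee P. The question is whether to condition on department.
Department differs across review committees for reasons unrelated to any effect of the review committee itself, and it separately predicts the outcome — a classic confounder. We must compare within department levels.
Within each level — Humanities: 65.1% vs 83.3%; History: 29.8% vs 35.4%; Biology: 14.5% vs 32.5%; Fine Arts: 7.1% vs 18.7% — Committee V is higher every time.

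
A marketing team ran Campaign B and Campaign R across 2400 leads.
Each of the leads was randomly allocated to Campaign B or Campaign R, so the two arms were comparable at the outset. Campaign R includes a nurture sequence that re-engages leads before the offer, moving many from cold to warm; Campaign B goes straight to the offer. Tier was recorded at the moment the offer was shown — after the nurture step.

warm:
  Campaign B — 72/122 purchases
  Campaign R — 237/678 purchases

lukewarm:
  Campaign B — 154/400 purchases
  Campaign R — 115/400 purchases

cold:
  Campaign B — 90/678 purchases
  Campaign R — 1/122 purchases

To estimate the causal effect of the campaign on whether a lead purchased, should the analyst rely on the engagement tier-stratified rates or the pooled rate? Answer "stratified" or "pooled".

The engagement tier-specific comparison favours Campaign B throughout, but the pooled figures favour Campaign R. The question is whether to condition on engagement tier.
Engagement tier lies on the pathway campaign → engagement tier → outcome, so adjusting for it blocks the indirect effect. For the total causal effect of campaign, use the unadjusted pooled rates.
Pooled: Campaign B 26.3% vs Campaign R 29.4%; Campaign R is higher overall.

pooled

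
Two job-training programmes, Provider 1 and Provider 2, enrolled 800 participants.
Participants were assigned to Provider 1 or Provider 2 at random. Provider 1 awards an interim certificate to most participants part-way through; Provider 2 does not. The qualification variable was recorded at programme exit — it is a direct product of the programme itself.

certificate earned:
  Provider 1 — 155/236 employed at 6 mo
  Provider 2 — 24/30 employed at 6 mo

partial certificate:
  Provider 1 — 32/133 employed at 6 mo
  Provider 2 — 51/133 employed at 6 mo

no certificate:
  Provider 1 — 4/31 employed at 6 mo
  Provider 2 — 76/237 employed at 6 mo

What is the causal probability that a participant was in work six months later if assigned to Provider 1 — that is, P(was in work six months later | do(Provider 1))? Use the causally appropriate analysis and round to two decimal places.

0.48

Provider 2 is higher inside every qualification attained during the programme stratum but Provider 1 is higher in aggregate. Whether to stratify depends on how qualification attained during the programme relates to the programme.
Qualification attained during the programme is recorded after the programme and is itself shifted by it — it sits on the causal path from programme to outcome. Conditioning on a mediator would strip out part of the effect we want; the pooled comparison gives the total causal effect.
So P(outcome | do(Provider 1)) is just the pooled rate for Provider 1: 191/400 = 0.477.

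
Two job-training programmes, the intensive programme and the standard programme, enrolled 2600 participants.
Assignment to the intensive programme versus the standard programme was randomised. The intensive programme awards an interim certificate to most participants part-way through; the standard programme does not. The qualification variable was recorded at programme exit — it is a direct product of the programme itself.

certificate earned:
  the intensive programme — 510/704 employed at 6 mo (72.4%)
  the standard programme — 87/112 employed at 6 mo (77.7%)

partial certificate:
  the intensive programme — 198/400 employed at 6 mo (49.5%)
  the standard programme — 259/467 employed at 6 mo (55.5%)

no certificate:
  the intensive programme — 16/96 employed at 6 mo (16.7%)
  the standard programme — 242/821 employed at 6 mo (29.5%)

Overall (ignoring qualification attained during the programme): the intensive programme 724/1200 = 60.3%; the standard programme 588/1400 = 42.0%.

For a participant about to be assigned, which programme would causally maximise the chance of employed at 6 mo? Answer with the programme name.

the standard programme is higher inside every qualification attained during the programme stratum but the intensive programme is higher in aggregate. Whether to stratify depends on how qualification attained during the programme relates to the programme.
Qualification attained during the programme lies on the pathway programme → qualification attained during the programme → outcome, so adjusting for it blocks the indirect effect. For the total causal effect of programme, use the unadjusted pooled rates.
Pooled: the intensive programme 60.3% vs the standard programme 42.0%; the intensive programme is higher overall.

the intensive programme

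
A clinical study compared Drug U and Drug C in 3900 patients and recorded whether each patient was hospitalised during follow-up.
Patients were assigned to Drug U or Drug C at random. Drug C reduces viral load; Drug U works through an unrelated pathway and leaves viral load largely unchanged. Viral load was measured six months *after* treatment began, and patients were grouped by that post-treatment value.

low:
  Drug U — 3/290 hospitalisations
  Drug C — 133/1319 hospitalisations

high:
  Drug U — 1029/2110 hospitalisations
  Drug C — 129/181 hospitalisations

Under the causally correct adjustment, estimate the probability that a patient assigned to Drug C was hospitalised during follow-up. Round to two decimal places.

0.17

The viral load-specific comparison favours Drug U throughout, but the pooled figures favour Drug C. The question is whether to condition on viral load.
The distribution of viral load is itself part of what the drug does — it is an intermediate outcome. Holding it fixed would remove that part of the effect; the total effect is the pooled difference.
So P(outcome | do(Drug C)) is just the pooled rate for Drug C: 262/1500 = 0.175.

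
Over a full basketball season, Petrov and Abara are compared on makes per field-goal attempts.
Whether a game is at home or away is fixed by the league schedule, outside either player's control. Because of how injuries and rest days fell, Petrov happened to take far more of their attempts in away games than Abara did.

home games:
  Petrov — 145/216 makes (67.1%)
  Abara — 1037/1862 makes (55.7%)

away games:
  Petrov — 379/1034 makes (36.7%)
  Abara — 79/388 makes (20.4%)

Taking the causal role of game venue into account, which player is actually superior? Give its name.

Petrov

Petrov is higher inside every game venue stratum but Abara is higher in aggregate. Whether to stratify depends on how game venue relates to the player.
The imbalance in game venue arose from how field-goal attempts were allocated, not from anything the player did; and game venue independently affects the outcome. The pooled gap is confounded — condition on game venue.
Within each level — home games: 67.1% vs 55.7%; away games: 36.7% vs 20.4% — Petrov is higher every time.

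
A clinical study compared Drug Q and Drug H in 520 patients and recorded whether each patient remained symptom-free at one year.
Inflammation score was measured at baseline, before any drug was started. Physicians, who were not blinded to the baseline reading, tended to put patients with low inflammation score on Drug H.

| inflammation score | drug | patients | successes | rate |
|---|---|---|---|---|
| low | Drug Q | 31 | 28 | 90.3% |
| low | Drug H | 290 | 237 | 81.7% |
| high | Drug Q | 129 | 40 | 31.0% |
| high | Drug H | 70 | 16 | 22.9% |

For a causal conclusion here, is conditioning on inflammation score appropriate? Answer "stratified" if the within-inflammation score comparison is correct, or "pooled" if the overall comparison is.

The inflammation score-specific comparison favours Drug Q throughout, but the pooled figures favour Drug H. The question is whether to condition on inflammation score.
Nothing the drug does changes inflammation score; the imbalance is an allocation artefact. With inflammation score also predicting the outcome, the pooled figure is confounded, and the within-stratum comparison is the causal one.
Within each level — low: 90.3% vs 81.7%; high: 31.0% vs 22.9% — Drug Q is higher every time.

stratified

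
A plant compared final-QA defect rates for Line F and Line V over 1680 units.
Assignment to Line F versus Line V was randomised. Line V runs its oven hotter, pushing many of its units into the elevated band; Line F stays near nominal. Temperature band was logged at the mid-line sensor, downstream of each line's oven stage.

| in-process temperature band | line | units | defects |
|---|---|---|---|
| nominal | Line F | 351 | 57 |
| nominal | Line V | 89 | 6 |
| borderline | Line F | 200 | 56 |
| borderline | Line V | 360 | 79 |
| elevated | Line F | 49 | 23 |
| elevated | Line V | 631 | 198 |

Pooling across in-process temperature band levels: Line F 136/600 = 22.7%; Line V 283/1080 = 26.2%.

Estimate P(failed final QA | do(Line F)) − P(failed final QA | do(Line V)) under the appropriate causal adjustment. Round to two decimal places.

In-process temperature band is downstream of the line. One should not condition on a consequence of treatment, so the overall rates are the right comparison.
The causal difference is the pooled difference: 0.227 − 0.262 = -0.035.

-0.04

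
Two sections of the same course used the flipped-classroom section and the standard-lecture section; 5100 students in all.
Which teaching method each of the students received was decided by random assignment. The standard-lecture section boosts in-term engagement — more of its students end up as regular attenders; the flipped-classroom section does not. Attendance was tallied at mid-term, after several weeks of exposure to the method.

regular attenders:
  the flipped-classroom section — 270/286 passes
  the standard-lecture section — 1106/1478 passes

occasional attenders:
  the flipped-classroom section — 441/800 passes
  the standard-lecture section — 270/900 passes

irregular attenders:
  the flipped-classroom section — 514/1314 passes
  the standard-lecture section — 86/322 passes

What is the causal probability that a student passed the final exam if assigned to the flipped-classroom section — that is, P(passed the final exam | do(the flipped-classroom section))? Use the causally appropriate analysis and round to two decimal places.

0.51

Mid-term attendance lies on the pathway teaching method → mid-term attendance → outcome, so adjusting for it blocks the indirect effect. For the total causal effect of teaching method, use the unadjusted pooled rates.
So P(outcome | do(the flipped-classroom section)) is just the pooled rate for the flipped-classroom section: 1225/2400 = 0.510.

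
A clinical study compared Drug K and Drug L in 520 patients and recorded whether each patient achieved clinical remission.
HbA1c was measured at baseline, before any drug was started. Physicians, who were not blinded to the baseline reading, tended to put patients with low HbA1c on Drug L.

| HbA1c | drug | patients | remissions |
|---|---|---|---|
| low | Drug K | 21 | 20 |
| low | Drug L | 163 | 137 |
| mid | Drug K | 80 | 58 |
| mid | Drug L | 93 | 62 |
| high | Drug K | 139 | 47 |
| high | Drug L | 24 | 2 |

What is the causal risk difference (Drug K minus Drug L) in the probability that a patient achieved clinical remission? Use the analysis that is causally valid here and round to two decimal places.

HbA1c is set before the drug has any effect — it is not caused by the drug — and it independently drives the outcome. That makes it a confounder, so the causal comparison is within HbA1c levels.
Adjusting over the population distribution of HbA1c: 0.354·(0.952−0.840) + 0.333·(0.725−0.667) + 0.313·(0.338−0.083) = +0.139.

+0.14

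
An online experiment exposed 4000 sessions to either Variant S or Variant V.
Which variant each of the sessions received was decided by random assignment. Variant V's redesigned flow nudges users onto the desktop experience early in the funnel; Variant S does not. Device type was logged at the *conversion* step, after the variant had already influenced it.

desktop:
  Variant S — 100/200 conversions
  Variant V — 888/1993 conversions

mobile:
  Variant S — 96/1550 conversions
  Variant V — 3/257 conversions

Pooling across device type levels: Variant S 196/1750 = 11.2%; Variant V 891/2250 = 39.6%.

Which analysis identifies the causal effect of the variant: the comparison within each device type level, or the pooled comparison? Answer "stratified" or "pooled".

pooled

Because the variant influences device type, device type is a post-treatment mediator, not a confounder. Stratifying on it would bias the estimate; the causal effect is the crude pooled difference.
Pooled: Variant S 11.2% vs Variant V 39.6%; Variant V is higher overall.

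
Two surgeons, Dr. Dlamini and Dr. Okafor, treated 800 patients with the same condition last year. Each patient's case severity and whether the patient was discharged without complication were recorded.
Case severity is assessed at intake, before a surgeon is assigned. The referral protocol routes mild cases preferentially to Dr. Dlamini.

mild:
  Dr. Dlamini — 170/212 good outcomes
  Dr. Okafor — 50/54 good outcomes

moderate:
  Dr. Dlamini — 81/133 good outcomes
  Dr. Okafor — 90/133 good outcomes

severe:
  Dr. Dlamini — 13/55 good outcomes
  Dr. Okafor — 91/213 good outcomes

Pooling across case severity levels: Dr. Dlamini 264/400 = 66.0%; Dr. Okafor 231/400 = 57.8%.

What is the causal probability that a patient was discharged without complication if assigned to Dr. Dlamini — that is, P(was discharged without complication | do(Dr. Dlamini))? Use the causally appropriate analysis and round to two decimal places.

0.55

Here case severity is a common cause — it drives both which surgeon a case falls under and the outcome. The crude comparison mixes populations; the stratum-specific rates are the causally relevant ones.
Standardising Dr. Dlamini to the population case severity mix: 0.333·170/212 + 0.333·81/133 + 0.335·13/55 = 0.548.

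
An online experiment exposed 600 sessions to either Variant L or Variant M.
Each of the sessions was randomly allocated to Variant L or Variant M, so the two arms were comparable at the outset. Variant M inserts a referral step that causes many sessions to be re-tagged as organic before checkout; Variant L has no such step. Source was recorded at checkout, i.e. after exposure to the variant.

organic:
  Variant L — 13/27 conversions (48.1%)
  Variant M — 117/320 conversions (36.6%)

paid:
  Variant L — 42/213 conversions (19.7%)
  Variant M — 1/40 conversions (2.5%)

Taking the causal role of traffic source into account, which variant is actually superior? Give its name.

Traffic source here is a post-treatment variable shaped by the variant; conditioning on it would introduce bias rather than remove it. The overall comparison is the causal one.
Pooled: Variant L 22.9% vs Variant M 32.8%; Variant M is higher overall.

Variant M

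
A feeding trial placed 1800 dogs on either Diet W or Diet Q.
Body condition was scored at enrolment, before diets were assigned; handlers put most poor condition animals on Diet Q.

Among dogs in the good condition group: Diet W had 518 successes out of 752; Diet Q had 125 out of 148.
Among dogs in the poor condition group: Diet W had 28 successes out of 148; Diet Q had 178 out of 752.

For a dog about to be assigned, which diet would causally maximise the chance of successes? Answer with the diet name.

Starting body condition differs across diets for reasons unrelated to any effect of the diet itself, and it separately predicts the outcome — a classic confounder. We must compare within starting body condition levels.
Within each level — good condition: 68.9% vs 84.5%; poor condition: 18.9% vs 23.7% — Diet Q is higher every time.

Diet Q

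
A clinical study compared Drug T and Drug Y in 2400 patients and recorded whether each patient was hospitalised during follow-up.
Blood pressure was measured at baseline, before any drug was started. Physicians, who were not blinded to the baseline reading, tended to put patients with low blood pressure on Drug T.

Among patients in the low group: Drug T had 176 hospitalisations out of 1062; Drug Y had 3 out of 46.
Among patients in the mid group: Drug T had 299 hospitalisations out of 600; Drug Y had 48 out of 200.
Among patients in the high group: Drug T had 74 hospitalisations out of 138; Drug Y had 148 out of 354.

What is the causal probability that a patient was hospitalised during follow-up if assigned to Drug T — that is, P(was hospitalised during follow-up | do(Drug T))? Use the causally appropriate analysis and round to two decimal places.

The blood pressure-specific comparison favours Drug Y throughout, but the pooled figures favour Drug T. The question is whether to condition on blood pressure.
Blood pressure is set before the drug has any effect — it is not caused by the drug — and it independently drives the outcome. That makes it a confounder, so the causal comparison is within blood pressure levels.
Standardising Drug T to the population blood pressure mix: 0.462·176/1062 + 0.333·299/600 + 0.205·74/138 = 0.353.

0.35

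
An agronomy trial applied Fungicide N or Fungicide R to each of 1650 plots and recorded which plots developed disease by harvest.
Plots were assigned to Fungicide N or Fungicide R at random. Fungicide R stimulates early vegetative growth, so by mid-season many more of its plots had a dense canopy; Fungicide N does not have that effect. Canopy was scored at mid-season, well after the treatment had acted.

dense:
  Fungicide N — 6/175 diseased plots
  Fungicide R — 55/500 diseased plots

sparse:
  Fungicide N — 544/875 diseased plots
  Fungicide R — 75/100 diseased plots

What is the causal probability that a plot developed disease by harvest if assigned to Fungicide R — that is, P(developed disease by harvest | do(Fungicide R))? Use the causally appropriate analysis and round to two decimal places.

Fungicide N is lower inside every mid-season canopy stratum but Fungicide R is lower in aggregate. Whether to stratify depends on how mid-season canopy relates to the fungicide.
Mid-season canopy is downstream of the fungicide. One should not condition on a consequence of treatment, so the overall rates are the right comparison.
So P(outcome | do(Fungicide R)) is just the pooled rate for Fungicide R: 130/600 = 0.217.

0.22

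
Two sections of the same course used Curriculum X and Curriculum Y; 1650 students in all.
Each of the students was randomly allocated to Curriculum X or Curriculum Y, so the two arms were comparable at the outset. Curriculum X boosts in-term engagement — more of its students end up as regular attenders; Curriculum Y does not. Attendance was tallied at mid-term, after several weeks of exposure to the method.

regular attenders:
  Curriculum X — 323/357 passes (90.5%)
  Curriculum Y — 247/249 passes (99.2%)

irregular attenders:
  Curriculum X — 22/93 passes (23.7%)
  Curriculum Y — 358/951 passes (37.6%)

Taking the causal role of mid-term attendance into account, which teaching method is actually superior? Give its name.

Mid-term attendance is recorded after the teaching method and is itself shifted by it — it sits on the causal path from teaching method to outcome. Conditioning on a mediator would strip out part of the effect we want; the pooled comparison gives the total causal effect.
Pooled: Curriculum X 76.7% vs Curriculum Y 50.4%; Curriculum X is higher overall.

Curriculum X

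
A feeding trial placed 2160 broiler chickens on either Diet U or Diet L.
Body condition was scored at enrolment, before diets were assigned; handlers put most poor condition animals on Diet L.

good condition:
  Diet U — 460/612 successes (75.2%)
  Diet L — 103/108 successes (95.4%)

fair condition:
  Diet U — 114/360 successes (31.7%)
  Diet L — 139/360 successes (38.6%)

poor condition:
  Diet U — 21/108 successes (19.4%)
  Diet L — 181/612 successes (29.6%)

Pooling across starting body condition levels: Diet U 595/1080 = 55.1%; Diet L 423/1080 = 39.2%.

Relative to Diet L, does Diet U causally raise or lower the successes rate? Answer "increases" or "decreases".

The imbalance in starting body condition arose from how broiler chickens were allocated, not from anything the diet did; and starting body condition independently affects the outcome. The pooled gap is confounded — condition on starting body condition.
Within each level — good condition: 75.2% vs 95.4%; fair condition: 31.7% vs 38.6%; poor condition: 19.4% vs 29.6% — Diet L is higher every time.

decreases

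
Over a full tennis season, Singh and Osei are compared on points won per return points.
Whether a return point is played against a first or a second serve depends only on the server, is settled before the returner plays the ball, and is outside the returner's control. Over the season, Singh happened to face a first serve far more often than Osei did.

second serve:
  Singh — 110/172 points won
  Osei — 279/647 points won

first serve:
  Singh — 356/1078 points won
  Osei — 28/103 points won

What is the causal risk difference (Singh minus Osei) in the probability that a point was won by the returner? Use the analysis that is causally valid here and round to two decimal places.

The serve type-specific comparison favours Singh throughout, but the pooled figures favour Osei. The question is whether to condition on serve type.
Serve type is set before the player has any effect — it is not caused by the player — and it independently drives the outcome. That makes it a confounder, so the causal comparison is within serve type levels.
Adjusting over the population distribution of serve type: 0.409·(0.640−0.431) + 0.591·(0.330−0.272) = +0.120.

+0.12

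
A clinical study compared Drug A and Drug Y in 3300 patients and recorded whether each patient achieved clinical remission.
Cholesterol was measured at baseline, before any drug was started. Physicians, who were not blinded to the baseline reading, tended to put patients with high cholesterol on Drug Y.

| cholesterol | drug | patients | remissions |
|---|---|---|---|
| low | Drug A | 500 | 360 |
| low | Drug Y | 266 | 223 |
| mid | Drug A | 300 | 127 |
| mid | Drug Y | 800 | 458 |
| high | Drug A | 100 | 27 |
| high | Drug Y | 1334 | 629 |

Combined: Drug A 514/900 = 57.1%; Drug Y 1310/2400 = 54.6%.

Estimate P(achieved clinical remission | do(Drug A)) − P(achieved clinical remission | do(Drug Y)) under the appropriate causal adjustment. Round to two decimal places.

The stratified and pooled comparisons disagree (Drug Y wins within each cholesterol; Drug A wins overall), so the answer turns on the causal role of cholesterol.
Cholesterol is set before the drug has any effect — it is not caused by the drug — and it independently drives the outcome. That makes it a confounder, so the causal comparison is within cholesterol levels.
Adjusting over the population distribution of cholesterol: 0.232·(0.720−0.838) + 0.333·(0.423−0.573) + 0.435·(0.270−0.472) = -0.165.

-0.16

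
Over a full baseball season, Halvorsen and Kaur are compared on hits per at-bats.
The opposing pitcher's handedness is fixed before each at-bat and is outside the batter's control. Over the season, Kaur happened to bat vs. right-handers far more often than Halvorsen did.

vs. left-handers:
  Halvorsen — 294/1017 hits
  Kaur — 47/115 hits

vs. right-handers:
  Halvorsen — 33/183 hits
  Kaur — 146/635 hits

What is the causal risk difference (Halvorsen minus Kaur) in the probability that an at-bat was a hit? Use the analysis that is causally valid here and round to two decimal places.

-0.09

Within every pitcher handedness level Kaur has the higher rate, yet pooled Halvorsen does — Simpson's reversal.
Pitcher handedness differs across players for reasons unrelated to any effect of the player itself, and it separately predicts the outcome — a classic confounder. We must compare within pitcher handedness levels.
Adjusting over the population distribution of pitcher handedness: 0.581·(0.289−0.409) + 0.419·(0.180−0.230) = -0.090.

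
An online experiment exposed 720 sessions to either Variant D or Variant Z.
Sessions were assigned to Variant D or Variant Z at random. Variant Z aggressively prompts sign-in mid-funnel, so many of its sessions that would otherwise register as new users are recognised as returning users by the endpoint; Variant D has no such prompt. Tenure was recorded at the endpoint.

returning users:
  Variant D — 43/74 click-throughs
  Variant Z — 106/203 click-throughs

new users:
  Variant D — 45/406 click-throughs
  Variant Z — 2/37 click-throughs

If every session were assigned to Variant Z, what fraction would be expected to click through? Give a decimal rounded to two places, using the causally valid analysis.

Variant D is higher inside every user tenure stratum but Variant Z is higher in aggregate. Whether to stratify depends on how user tenure relates to the variant.
Stratifying would compare variants among sessions the variants themselves sorted into user tenure groups — a form of selection on an intermediate. The unconditioned pooled rates give the total causal effect.
So P(outcome | do(Variant Z)) is just the pooled rate for Variant Z: 108/240 = 0.450.

0.45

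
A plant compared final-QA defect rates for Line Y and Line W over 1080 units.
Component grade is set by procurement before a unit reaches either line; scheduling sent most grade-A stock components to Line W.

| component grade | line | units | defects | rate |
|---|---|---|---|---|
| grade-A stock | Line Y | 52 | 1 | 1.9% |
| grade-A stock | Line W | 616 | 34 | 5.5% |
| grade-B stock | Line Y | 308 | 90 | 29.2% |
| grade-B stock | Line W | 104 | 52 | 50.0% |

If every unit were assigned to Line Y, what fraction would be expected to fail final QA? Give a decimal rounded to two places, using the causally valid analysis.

Component grade differs across lines for reasons unrelated to any effect of the line itself, and it separately predicts the outcome — a classic confounder. We must compare within component grade levels.
Standardising Line Y to the population component grade mix: 0.619·1/52 + 0.381·90/308 = 0.123.

0.12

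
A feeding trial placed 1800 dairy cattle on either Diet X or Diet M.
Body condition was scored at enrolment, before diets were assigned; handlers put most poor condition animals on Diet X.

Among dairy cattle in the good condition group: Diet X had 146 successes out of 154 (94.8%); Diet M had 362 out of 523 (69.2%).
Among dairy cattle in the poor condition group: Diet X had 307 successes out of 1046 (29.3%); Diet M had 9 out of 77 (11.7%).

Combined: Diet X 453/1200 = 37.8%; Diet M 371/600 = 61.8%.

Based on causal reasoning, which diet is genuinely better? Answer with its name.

Diet X

Diet X is higher inside every starting body condition stratum but Diet M is higher in aggregate. Whether to stratify depends on how starting body condition relates to the diet.
Starting body condition satisfies the back-door criterion: it is not a descendant of the diet, and it blocks the spurious path from diet to outcome. Adjusting for it (i.e., using the within-starting body condition rates) gives the causal effect.
Within each level — good condition: 94.8% vs 69.2%; poor condition: 29.3% vs 11.7% — Diet X is higher every time.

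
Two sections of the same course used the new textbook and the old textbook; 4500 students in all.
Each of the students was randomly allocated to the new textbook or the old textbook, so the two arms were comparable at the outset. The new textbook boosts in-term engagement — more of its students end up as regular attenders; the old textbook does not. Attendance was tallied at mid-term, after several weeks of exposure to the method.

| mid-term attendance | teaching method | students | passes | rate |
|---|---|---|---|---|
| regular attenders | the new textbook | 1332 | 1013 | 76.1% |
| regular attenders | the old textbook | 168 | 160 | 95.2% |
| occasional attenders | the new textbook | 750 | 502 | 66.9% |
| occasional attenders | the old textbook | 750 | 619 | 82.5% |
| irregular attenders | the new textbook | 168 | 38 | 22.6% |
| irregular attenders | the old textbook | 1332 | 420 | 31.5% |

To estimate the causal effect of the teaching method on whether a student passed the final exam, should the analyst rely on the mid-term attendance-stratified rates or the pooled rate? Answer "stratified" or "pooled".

pooled

Mid-term attendance lies on the pathway teaching method → mid-term attendance → outcome, so adjusting for it blocks the indirect effect. For the total causal effect of teaching method, use the unadjusted pooled rates.
Pooled: the new textbook 69.0% vs the old textbook 53.3%; the new textbook is higher overall.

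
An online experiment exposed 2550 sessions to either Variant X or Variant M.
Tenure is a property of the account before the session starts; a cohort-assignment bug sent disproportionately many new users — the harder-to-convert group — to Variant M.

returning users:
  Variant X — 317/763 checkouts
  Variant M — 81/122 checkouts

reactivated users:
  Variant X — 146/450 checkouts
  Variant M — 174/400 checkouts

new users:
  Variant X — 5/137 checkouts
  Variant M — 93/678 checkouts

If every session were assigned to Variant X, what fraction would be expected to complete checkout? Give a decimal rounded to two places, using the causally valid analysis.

The user tenure-specific comparison favours Variant M throughout, but the pooled figures favour Variant X. The question is whether to condition on user tenure.
User tenure satisfies the back-door criterion: it is not a descendant of the variant, and it blocks the spurious path from variant to outcome. Adjusting for it (i.e., using the within-user tenure rates) gives the causal effect.
Standardising Variant X to the population user tenure mix: 0.347·317/763 + 0.333·146/450 + 0.320·5/137 = 0.264.

0.26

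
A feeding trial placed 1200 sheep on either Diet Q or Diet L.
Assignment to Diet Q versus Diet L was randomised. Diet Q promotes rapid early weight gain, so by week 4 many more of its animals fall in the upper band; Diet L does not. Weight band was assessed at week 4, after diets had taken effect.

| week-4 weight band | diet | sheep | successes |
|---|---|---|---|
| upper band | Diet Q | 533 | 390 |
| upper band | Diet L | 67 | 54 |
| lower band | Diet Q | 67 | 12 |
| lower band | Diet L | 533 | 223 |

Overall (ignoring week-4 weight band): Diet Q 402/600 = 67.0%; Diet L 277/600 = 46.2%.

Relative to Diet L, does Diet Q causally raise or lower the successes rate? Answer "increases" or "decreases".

increases

Within every week-4 weight band level Diet L has the higher rate, yet pooled Diet Q does — Simpson's reversal.
Week-4 weight band is downstream of the diet. One should not condition on a consequence of treatment, so the overall rates are the right comparison.
Pooled: Diet Q 67.0% vs Diet L 46.2%; Diet Q is higher overall.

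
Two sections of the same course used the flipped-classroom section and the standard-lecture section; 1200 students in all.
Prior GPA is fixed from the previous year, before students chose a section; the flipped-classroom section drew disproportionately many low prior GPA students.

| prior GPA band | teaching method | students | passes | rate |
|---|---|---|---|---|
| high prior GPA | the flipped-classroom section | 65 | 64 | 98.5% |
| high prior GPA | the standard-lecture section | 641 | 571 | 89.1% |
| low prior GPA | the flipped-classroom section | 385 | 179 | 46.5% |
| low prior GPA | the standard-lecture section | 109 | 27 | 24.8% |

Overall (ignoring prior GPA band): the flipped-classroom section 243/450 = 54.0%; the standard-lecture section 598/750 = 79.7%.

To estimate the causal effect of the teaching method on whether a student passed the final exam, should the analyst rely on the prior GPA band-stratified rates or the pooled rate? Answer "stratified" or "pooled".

stratified

The prior GPA band-specific comparison favours the flipped-classroom section throughout, but the pooled figures favour the standard-lecture section. The question is whether to condition on prior GPA band.
Prior GPA band is set before the teaching method has any effect — it is not caused by the teaching method — and it independently drives the outcome. That makes it a confounder, so the causal comparison is within prior GPA band levels.
Within each level — high prior GPA: 98.5% vs 89.1%; low prior GPA: 46.5% vs 24.8% — the flipped-classroom section is higher every time.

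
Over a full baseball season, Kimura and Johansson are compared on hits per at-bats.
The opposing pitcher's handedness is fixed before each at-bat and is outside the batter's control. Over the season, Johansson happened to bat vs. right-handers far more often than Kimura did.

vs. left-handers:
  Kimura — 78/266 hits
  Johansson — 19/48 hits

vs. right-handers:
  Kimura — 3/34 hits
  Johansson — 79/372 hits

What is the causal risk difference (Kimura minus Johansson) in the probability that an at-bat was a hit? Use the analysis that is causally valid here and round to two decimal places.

Pitcher handedness is set before the player has any effect — it is not caused by the player — and it independently drives the outcome. That makes it a confounder, so the causal comparison is within pitcher handedness levels.
Adjusting over the population distribution of pitcher handedness: 0.436·(0.293−0.396) + 0.564·(0.088−0.212) = -0.115.

-0.11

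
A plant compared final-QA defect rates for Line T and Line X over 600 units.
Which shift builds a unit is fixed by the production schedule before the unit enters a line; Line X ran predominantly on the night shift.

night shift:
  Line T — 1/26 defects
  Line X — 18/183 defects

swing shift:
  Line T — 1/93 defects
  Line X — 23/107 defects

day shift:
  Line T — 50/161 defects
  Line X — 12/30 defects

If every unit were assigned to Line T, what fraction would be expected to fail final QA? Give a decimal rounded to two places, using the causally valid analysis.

Within every shift level Line T has the lower rate, yet pooled Line X does — Simpson's reversal.
Shift differs across lines for reasons unrelated to any effect of the line itself, and it separately predicts the outcome — a classic confounder. We must compare within shift levels.
Standardising Line T to the population shift mix: 0.348·1/26 + 0.333·1/93 + 0.318·50/161 = 0.116.

0.12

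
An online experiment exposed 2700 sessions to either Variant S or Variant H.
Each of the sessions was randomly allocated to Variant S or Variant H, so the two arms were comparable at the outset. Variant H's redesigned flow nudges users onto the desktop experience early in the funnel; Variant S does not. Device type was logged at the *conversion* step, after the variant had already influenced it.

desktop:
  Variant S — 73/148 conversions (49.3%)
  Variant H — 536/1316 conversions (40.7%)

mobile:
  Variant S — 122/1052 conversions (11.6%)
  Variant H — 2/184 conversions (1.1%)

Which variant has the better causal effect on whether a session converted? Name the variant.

The stratified and pooled comparisons disagree (Variant S wins within each device type; Variant H wins overall), so the answer turns on the causal role of device type.
The distribution of device type is itself part of what the variant does — it is an intermediate outcome. Holding it fixed would remove that part of the effect; the total effect is the pooled difference.
Pooled: Variant S 16.2% vs Variant H 35.9%; Variant H is higher overall.

Variant H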